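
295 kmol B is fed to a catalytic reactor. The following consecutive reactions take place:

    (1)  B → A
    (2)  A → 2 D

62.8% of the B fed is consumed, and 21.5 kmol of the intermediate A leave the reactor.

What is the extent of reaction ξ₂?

Conversion of B: B consumed = 1ξ₁ = 0.628 × 295 → ξ₁ = 185.3 kmol.
A balance: n_A = 0 + 1ξ₁ − 1ξ₂ = 21.5 → ξ₂ = (1·185.3 − 21.5)/1 = 163.8 kmol.
Outlet amounts (n = n₀ + Σ ν·ξ):
  B: 295 − 1(185.3) = 109.7
  A: 0 + 1(185.3) − 1(163.8) = 21.5
  D: 0 + 2(163.8) = 327.5

ξ₂ = 164 kmol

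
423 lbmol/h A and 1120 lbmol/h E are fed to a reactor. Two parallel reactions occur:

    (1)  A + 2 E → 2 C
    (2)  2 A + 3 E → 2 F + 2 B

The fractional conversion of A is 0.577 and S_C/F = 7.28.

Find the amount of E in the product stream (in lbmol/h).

658 lbmol/h

Conversion of A: A consumed = 0.577 × 423 = 244.1 lbmol/h = 1ξ₁ + 2ξ₂.
Selectivity: 2ξ₁ / (2ξ₂) = 7.28 → ξ₁ = 7.28 ξ₂.
Substitute: (1·7.28 + 2) ξ₂ = 244.1 → ξ₂ = 26.3 lbmol/h, ξ₁ = 191.5 lbmol/h.
Outlet amounts (n = n₀ + Σ ν·ξ):
  A: 423 − 1(191.5) − 2(26.3) = 178.9
  E: 1120 − 2(191.5) − 3(26.3) = 658.2
  C: 0 + 2(191.5) = 382.9
  F: 0 + 2(26.3) = 52.6
  B: 0 + 2(26.3) = 52.6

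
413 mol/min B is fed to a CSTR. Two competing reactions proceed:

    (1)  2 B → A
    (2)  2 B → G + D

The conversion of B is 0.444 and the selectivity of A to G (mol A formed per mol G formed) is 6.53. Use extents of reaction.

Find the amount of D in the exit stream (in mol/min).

Conversion of B: B consumed = 0.444 × 413 = 183.4 mol/min = 2ξ₁ + 2ξ₂.
Selectivity: 1ξ₁ / (1ξ₂) = 6.53 → ξ₁ = 6.53 ξ₂.
Substitute: (2·6.53 + 2) ξ₂ = 183.4 → ξ₂ = 12.18 mol/min, ξ₁ = 79.51 mol/min.
Outlet amounts (n = n₀ + Σ ν·ξ):
  B: 413 − 2(79.51) − 2(12.18) = 229.6
  A: 0 + 1(79.51) = 79.51
  G: 0 + 1(12.18) = 12.18
  D: 0 + 1(12.18) = 12.18

12.2 mol/min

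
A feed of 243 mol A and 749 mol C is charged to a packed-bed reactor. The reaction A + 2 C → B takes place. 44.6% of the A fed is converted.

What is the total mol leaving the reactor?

A reacted = 0.446 × 243 = 108.4 mol; ν_A = −1, so ξ = 108.4/1 = 108.4 mol.
Outlet amounts (n = n₀ + ν ξ):
  A: 243 − 1(108.4) = 134.6
  C: 749 − 2(108.4) = 532.2
  B: 0 + 1(108.4) = 108.4
Total out = 134.6 + 532.2 + 108.4 = 775.2 mol.

775 mol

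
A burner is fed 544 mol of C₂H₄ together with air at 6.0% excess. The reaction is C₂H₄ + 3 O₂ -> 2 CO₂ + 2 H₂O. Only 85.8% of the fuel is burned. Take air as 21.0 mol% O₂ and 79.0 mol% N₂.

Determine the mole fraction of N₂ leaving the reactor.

0.741

Stoichiometric O₂ = 3 × 544 = 1632 mol; O₂ fed = 1632 × 1.060 = 1730 mol.
N₂ fed = 1730 × 79/21 = 6508 mol.
Fuel reacted = 0.858 × 544 → ξ = 466.8 mol.
Outlet (n = n₀ + ν ξ):
  C₂H₄: 544 − 1(466.8) = 77.25
  O₂: 1730 − 3(466.8) = 329.7
  N₂: 6508 (inert)
  CO₂: 0 + 2(466.8) = 933.5
  H₂O: 0 + 2(466.8) = 933.5
Total out = 8782 mol; y_N₂ = 6508 / 8782 = 0.7411.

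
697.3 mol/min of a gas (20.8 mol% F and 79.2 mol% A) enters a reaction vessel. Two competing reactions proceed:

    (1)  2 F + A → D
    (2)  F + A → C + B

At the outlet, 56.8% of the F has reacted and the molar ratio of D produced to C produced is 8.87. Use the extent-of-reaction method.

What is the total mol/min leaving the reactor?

Conversion of F: F consumed = 0.568 × 145 = 82.38 mol/min = 2ξ₁ + 1ξ₂.
Selectivity: 1ξ₁ / (1ξ₂) = 8.87 → ξ₁ = 8.87 ξ₂.
Substitute: (2·8.87 + 1) ξ₂ = 82.38 → ξ₂ = 4.396 mol/min, ξ₁ = 38.99 mol/min.
Outlet amounts (n = n₀ + Σ ν·ξ):
  F: 145 − 2(38.99) − 1(4.396) = 62.66
  A: 552.3 − 1(38.99) − 1(4.396) = 508.9
  D: 0 + 1(38.99) = 38.99
  C: 0 + 1(4.396) = 4.396
  B: 0 + 1(4.396) = 4.396
Total out = 62.66 + 508.9 + 38.99 + 4.396 + 4.396 = 619.3 mol/min.

619 mol/min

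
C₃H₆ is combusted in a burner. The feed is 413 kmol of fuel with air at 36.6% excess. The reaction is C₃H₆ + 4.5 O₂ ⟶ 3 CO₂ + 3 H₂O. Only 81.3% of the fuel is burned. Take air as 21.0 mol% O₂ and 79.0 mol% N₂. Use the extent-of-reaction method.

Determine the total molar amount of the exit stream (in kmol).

12700 kmol

Stoichiometric O₂ = 4.5 × 413 = 1858 kmol; O₂ fed = 1858 × 1.366 = 2539 kmol.
N₂ fed = 2539 × 79/21 = 9550 kmol.
Fuel reacted = 0.813 × 413 → ξ = 335.8 kmol.
Outlet (n = n₀ + ν ξ):
  C₃H₆: 413 − 1(335.8) = 77.23
  O₂: 2539 − 4.5(335.8) = 1028
  N₂: 9550 (inert)
  CO₂: 0 + 3(335.8) = 1007
  H₂O: 0 + 3(335.8) = 1007
Total out = 77.23 + 1028 + 9550 + 1007 + 1007 = 12670 kmol.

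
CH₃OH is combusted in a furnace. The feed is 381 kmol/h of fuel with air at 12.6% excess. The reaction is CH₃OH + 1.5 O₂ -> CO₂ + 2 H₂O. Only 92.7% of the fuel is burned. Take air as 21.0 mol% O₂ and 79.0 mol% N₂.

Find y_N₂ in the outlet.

0.668

Stoichiometric O₂ = 1.5 × 381 = 571.5 kmol/h; O₂ fed = 571.5 × 1.126 = 643.5 kmol/h.
N₂ fed = 643.5 × 79/21 = 2421 kmol/h.
Fuel reacted = 0.927 × 381 → ξ = 353.2 kmol/h.
Outlet (n = n₀ + ν ξ):
  CH₃OH: 381 − 1(353.2) = 27.81
  O₂: 643.5 − 1.5(353.2) = 113.7
  N₂: 2421 (inert)
  CO₂: 0 + 1(353.2) = 353.2
  H₂O: 0 + 2(353.2) = 706.4
Total out = 3622 kmol/h; y_N₂ = 2421 / 3622 = 0.6684.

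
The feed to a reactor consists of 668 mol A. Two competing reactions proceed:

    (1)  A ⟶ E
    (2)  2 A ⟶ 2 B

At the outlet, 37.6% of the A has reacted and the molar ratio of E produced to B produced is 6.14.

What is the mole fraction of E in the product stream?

0.323

Conversion of A: A consumed = 0.376 × 668 = 251.2 mol = 1ξ₁ + 2ξ₂.
Selectivity: 1ξ₁ / (2ξ₂) = 6.14 → ξ₁ = 12.28 ξ₂.
Substitute: (1·12.28 + 2) ξ₂ = 251.2 → ξ₂ = 17.59 mol, ξ₁ = 216 mol.
Outlet amounts (n = n₀ + Σ ν·ξ):
  A: 668 − 1(216) − 2(17.59) = 416.8
  E: 0 + 1(216) = 216
  B: 0 + 2(17.59) = 35.18
Total out = 668 mol; y_E = 216 / 668 = 0.3233.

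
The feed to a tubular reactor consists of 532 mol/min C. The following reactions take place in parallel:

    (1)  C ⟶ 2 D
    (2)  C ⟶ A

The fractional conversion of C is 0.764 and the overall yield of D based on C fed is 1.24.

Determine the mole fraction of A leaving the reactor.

0.0889

Yield of D: 2ξ₁ / 532 = 1.24 → ξ₁ = 329.8 mol/min.
Conversion of C: 1ξ₁ + 1ξ₂ = 0.764 × 532 = 406.4 → ξ₂ = 76.61 mol/min.
Outlet amounts (n = n₀ + Σ ν·ξ):
  C: 532 − 1(329.8) − 1(76.61) = 125.6
  D: 0 + 2(329.8) = 659.7
  A: 0 + 1(76.61) = 76.61
Total out = 861.8 mol/min; y_A = 76.61 / 861.8 = 0.08889.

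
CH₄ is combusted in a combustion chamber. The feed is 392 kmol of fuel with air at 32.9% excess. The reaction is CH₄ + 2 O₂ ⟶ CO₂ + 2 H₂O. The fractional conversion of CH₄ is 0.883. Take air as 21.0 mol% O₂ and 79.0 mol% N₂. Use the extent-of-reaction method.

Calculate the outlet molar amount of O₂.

Stoichiometric O₂ = 2 × 392 = 784 kmol; O₂ fed = 784 × 1.329 = 1042 kmol.
N₂ fed = 1042 × 79/21 = 3920 kmol.
Fuel reacted = 0.883 × 392 → ξ = 346.1 kmol.
Outlet (n = n₀ + ν ξ):
  CH₄: 392 − 1(346.1) = 45.86
  O₂: 1042 − 2(346.1) = 349.7
  N₂: 3920 (inert)
  CO₂: 0 + 1(346.1) = 346.1
  H₂O: 0 + 2(346.1) = 692.3

350 kmol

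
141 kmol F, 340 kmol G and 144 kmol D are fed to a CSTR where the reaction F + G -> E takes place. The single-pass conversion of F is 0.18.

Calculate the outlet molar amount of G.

315 kmol

F reacted = 0.18 × 141 = 25.38 kmol; ν_F = −1, so ξ = 25.38/1 = 25.38 kmol.
Outlet amounts (n = n₀ + ν ξ):
  F: 141 − 1(25.38) = 115.6
  G: 340 − 1(25.38) = 314.6
  E: 0 + 1(25.38) = 25.38
  D: 144 (inert)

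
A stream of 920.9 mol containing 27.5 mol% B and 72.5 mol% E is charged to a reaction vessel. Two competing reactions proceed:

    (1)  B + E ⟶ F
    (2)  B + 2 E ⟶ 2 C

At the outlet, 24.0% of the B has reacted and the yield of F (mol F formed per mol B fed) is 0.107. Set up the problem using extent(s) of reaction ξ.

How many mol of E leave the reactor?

Yield of F: 1ξ₁ / 253.2 = 0.107 → ξ₁ = 27.1 mol.
Conversion of B: 1ξ₁ + 1ξ₂ = 0.24 × 253.2 = 60.78 → ξ₂ = 33.68 mol.
Outlet amounts (n = n₀ + Σ ν·ξ):
  B: 253.2 − 1(27.1) − 1(33.68) = 192.5
  E: 667.7 − 1(27.1) − 2(33.68) = 573.2
  F: 0 + 1(27.1) = 27.1
  C: 0 + 2(33.68) = 67.36

573 mol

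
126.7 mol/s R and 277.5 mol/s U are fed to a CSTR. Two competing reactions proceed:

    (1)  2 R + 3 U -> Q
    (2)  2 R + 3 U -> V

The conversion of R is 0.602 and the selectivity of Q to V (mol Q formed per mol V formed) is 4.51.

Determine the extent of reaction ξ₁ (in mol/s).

ξ₁ = 31.2 mol/s

Conversion of R: R consumed = 0.602 × 126.7 = 76.27 mol/s = 2ξ₁ + 2ξ₂.
Selectivity: 1ξ₁ / (1ξ₂) = 4.51 → ξ₁ = 4.51 ξ₂.
Substitute: (2·4.51 + 2) ξ₂ = 76.27 → ξ₂ = 6.921 mol/s, ξ₁ = 31.22 mol/s.
Outlet amounts (n = n₀ + Σ ν·ξ):
  R: 126.7 − 2(31.22) − 2(6.921) = 50.43
  U: 277.5 − 3(31.22) − 3(6.921) = 163.1
  Q: 0 + 1(31.22) = 31.22
  V: 0 + 1(6.921) = 6.921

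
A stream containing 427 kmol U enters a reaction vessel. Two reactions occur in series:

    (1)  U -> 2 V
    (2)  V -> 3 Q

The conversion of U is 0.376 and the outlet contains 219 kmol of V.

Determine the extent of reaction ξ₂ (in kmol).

Conversion of U: U consumed = 1ξ₁ = 0.376 × 427 → ξ₁ = 160.6 kmol.
V balance: n_V = 0 + 2ξ₁ − 1ξ₂ = 219 → ξ₂ = (2·160.6 − 219)/1 = 102.1 kmol.
Outlet amounts (n = n₀ + Σ ν·ξ):
  U: 427 − 1(160.6) = 266.4
  V: 0 + 2(160.6) − 1(102.1) = 219
  Q: 0 + 3(102.1) = 306.3

ξ₂ = 102 kmol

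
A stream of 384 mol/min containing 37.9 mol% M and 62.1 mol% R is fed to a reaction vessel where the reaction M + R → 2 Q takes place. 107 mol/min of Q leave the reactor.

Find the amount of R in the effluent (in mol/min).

185 mol/min

For Q: n = n₀ + 2ξ → 107 = 0 + 2ξ, giving ξ = 53.5 mol/min.
Outlet amounts (n = n₀ + ν ξ):
  M: 145.5 − 1(53.5) = 92.04
  R: 238.5 − 1(53.5) = 185
  Q: 0 + 2(53.5) = 107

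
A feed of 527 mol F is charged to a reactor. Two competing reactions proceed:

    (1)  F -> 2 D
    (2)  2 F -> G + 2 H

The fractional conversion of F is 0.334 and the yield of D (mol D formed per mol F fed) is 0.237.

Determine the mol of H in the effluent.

114 mol

Yield of D: 2ξ₁ / 527 = 0.237 → ξ₁ = 62.45 mol.
Conversion of F: 1ξ₁ + 2ξ₂ = 0.334 × 527 = 176 → ξ₂ = 56.78 mol.
Outlet amounts (n = n₀ + Σ ν·ξ):
  F: 527 − 1(62.45) − 2(56.78) = 351
  D: 0 + 2(62.45) = 124.9
  G: 0 + 1(56.78) = 56.78
  H: 0 + 2(56.78) = 113.6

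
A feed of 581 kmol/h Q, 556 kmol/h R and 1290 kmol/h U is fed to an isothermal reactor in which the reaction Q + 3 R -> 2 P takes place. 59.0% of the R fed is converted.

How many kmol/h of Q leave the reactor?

472 kmol/h

R reacted = 0.59 × 556 = 328 kmol/h; ν_R = −3, so ξ = 328/3 = 109.3 kmol/h.
Outlet amounts (n = n₀ + ν ξ):
  Q: 581 − 1(109.3) = 471.7
  R: 556 − 3(109.3) = 228
  P: 0 + 2(109.3) = 218.7
  U: 1290 (inert)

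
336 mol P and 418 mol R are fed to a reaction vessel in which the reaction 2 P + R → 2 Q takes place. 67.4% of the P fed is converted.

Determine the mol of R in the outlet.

P reacted = 0.674 × 336 = 226.5 mol; ν_P = −2, so ξ = 226.5/2 = 113.2 mol.
Outlet amounts (n = n₀ + ν ξ):
  P: 336 − 2(113.2) = 109.5
  R: 418 − 1(113.2) = 304.8
  Q: 0 + 2(113.2) = 226.5

305 mol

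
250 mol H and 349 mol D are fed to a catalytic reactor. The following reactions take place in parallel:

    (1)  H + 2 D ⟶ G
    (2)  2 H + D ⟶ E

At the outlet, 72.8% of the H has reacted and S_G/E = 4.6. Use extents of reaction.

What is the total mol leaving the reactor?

290 mol

Conversion of H: H consumed = 0.728 × 250 = 182 mol = 1ξ₁ + 2ξ₂.
Selectivity: 1ξ₁ / (1ξ₂) = 4.6 → ξ₁ = 4.6 ξ₂.
Substitute: (1·4.6 + 2) ξ₂ = 182 → ξ₂ = 27.58 mol, ξ₁ = 126.8 mol.
Outlet amounts (n = n₀ + Σ ν·ξ):
  H: 250 − 1(126.8) − 2(27.58) = 68
  D: 349 − 2(126.8) − 1(27.58) = 67.73
  G: 0 + 1(126.8) = 126.8
  E: 0 + 1(27.58) = 27.58
Total out = 68 + 67.73 + 126.8 + 27.58 = 290.2 mol.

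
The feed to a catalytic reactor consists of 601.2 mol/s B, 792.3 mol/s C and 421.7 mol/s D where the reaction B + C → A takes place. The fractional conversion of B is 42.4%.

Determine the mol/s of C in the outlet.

537 mol/s

B reacted = 0.424 × 601.2 = 254.9 mol/s; ν_B = −1, so ξ = 254.9/1 = 254.9 mol/s.
Outlet amounts (n = n₀ + ν ξ):
  B: 601.2 − 1(254.9) = 346.3
  C: 792.3 − 1(254.9) = 537.4
  A: 0 + 1(254.9) = 254.9
  D: 421.7 (inert)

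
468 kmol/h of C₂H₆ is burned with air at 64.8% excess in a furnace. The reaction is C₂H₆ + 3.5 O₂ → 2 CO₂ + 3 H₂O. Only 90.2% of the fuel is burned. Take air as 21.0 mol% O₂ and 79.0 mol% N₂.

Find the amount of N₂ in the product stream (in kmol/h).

Stoichiometric O₂ = 3.5 × 468 = 1638 kmol/h; O₂ fed = 1638 × 1.648 = 2699 kmol/h.
N₂ fed = 2699 × 79/21 = 10150 kmol/h.
Fuel reacted = 0.902 × 468 → ξ = 422.1 kmol/h.
Outlet (n = n₀ + ν ξ):
  C₂H₆: 468 − 1(422.1) = 45.86
  O₂: 2699 − 3.5(422.1) = 1222
  N₂: 10150 (inert)
  CO₂: 0 + 2(422.1) = 844.3
  H₂O: 0 + 3(422.1) = 1266

10200 kmol/h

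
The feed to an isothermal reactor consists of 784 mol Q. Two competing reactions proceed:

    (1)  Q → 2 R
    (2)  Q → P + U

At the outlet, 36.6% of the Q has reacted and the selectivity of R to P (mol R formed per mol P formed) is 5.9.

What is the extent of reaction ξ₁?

ξ₁ = 214 mol

Conversion of Q: Q consumed = 0.366 × 784 = 286.9 mol = 1ξ₁ + 1ξ₂.
Selectivity: 2ξ₁ / (1ξ₂) = 5.9 → ξ₁ = 2.95 ξ₂.
Substitute: (1·2.95 + 1) ξ₂ = 286.9 → ξ₂ = 72.64 mol, ξ₁ = 214.3 mol.
Outlet amounts (n = n₀ + Σ ν·ξ):
  Q: 784 − 1(214.3) − 1(72.64) = 497.1
  R: 0 + 2(214.3) = 428.6
  P: 0 + 1(72.64) = 72.64
  U: 0 + 1(72.64) = 72.64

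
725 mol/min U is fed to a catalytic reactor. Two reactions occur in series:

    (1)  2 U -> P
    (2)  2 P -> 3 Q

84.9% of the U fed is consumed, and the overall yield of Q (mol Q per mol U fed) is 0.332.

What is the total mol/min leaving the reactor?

Conversion of U: U consumed = 2ξ₁ = 0.849 × 725 → ξ₁ = 307.8 mol/min.
Yield of Q: 3ξ₂ / 725 = 0.332 → ξ₂ = 80.23 mol/min.
Outlet amounts (n = n₀ + Σ ν·ξ):
  U: 725 − 2(307.8) = 109.5
  P: 0 + 1(307.8) − 2(80.23) = 147.3
  Q: 0 + 3(80.23) = 240.7
Total out = 109.5 + 147.3 + 240.7 = 497.5 mol/min.

497 mol/min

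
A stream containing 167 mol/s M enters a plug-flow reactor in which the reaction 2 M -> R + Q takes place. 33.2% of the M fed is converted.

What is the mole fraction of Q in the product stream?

M reacted = 0.332 × 167 = 55.44 mol/s; ν_M = −2, so ξ = 55.44/2 = 27.72 mol/s.
Outlet amounts (n = n₀ + ν ξ):
  M: 167 − 2(27.72) = 111.6
  R: 0 + 1(27.72) = 27.72
  Q: 0 + 1(27.72) = 27.72
Total out = 167 mol/s; y_Q = 27.72 / 167 = 0.166.

0.166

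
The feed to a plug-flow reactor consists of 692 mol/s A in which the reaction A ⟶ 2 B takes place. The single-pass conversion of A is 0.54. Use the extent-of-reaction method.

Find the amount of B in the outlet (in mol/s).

747 mol/s

A reacted = 0.54 × 692 = 373.7 mol/s; ν_A = −1, so ξ = 373.7/1 = 373.7 mol/s.
Outlet amounts (n = n₀ + ν ξ):
  A: 692 − 1(373.7) = 318.3
  B: 0 + 2(373.7) = 747.4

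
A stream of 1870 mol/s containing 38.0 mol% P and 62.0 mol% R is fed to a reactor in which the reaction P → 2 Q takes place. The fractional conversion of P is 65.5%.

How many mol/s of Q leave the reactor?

931 mol/s

P reacted = 0.655 × 710.6 = 465.4 mol/s; ν_P = −1, so ξ = 465.4/1 = 465.4 mol/s.
Outlet amounts (n = n₀ + ν ξ):
  P: 710.6 − 1(465.4) = 245.2
  Q: 0 + 2(465.4) = 930.9
  R: 1159 (inert)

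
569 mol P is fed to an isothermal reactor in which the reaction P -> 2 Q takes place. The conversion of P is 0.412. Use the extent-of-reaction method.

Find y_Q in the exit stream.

P reacted = 0.412 × 569 = 234.4 mol; ν_P = −1, so ξ = 234.4/1 = 234.4 mol.
Outlet amounts (n = n₀ + ν ξ):
  P: 569 − 1(234.4) = 334.6
  Q: 0 + 2(234.4) = 468.9
Total out = 803.4 mol; y_Q = 468.9 / 803.4 = 0.5836.

0.584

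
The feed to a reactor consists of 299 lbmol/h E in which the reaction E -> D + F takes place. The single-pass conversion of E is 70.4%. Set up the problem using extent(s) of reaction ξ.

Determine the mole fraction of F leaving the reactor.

0.413

E reacted = 0.704 × 299 = 210.5 lbmol/h; ν_E = −1, so ξ = 210.5/1 = 210.5 lbmol/h.
Outlet amounts (n = n₀ + ν ξ):
  E: 299 − 1(210.5) = 88.5
  D: 0 + 1(210.5) = 210.5
  F: 0 + 1(210.5) = 210.5
Total out = 509.5 lbmol/h; y_F = 210.5 / 509.5 = 0.4131.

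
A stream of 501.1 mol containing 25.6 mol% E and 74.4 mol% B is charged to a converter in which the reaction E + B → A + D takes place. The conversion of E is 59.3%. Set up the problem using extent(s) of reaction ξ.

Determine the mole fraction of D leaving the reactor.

E reacted = 0.593 × 128.3 = 76.07 mol; ν_E = −1, so ξ = 76.07/1 = 76.07 mol.
Outlet amounts (n = n₀ + ν ξ):
  E: 128.3 − 1(76.07) = 52.21
  B: 372.8 − 1(76.07) = 296.7
  A: 0 + 1(76.07) = 76.07
  D: 0 + 1(76.07) = 76.07
Total out = 501.1 mol; y_D = 76.07 / 501.1 = 0.1518.

0.152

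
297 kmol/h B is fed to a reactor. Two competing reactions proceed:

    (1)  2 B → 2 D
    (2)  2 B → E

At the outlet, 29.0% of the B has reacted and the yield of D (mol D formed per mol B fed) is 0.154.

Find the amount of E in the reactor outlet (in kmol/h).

20.2 kmol/h

Yield of D: 2ξ₁ / 297 = 0.154 → ξ₁ = 22.87 kmol/h.
Conversion of B: 2ξ₁ + 2ξ₂ = 0.29 × 297 = 86.13 → ξ₂ = 20.2 kmol/h.
Outlet amounts (n = n₀ + Σ ν·ξ):
  B: 297 − 2(22.87) − 2(20.2) = 210.9
  D: 0 + 2(22.87) = 45.74
  E: 0 + 1(20.2) = 20.2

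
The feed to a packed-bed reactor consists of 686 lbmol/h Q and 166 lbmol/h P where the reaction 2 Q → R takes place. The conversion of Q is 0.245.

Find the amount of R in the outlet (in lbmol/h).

Q reacted = 0.245 × 686 = 168.1 lbmol/h; ν_Q = −2, so ξ = 168.1/2 = 84.03 lbmol/h.
Outlet amounts (n = n₀ + ν ξ):
  Q: 686 − 2(84.03) = 517.9
  R: 0 + 1(84.03) = 84.03
  P: 166 (inert)

84 lbmol/h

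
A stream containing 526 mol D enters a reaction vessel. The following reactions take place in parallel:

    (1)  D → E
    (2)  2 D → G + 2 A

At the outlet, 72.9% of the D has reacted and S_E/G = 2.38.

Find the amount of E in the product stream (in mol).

208 mol

Conversion of D: D consumed = 0.729 × 526 = 383.5 mol = 1ξ₁ + 2ξ₂.
Selectivity: 1ξ₁ / (1ξ₂) = 2.38 → ξ₁ = 2.38 ξ₂.
Substitute: (1·2.38 + 2) ξ₂ = 383.5 → ξ₂ = 87.55 mol, ξ₁ = 208.4 mol.
Outlet amounts (n = n₀ + Σ ν·ξ):
  D: 526 − 1(208.4) − 2(87.55) = 142.5
  E: 0 + 1(208.4) = 208.4
  G: 0 + 1(87.55) = 87.55
  A: 0 + 2(87.55) = 175.1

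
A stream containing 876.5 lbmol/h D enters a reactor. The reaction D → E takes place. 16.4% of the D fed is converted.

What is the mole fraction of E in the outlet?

0.164

D reacted = 0.164 × 876.5 = 143.7 lbmol/h; ν_D = −1, so ξ = 143.7/1 = 143.7 lbmol/h.
Outlet amounts (n = n₀ + ν ξ):
  D: 876.5 − 1(143.7) = 732.8
  E: 0 + 1(143.7) = 143.7
Total out = 876.5 lbmol/h; y_E = 143.7 / 876.5 = 0.164.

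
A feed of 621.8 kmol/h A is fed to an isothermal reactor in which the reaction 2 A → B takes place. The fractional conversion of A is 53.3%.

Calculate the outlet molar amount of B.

166 kmol/h

A reacted = 0.533 × 621.8 = 331.4 kmol/h; ν_A = −2, so ξ = 331.4/2 = 165.7 kmol/h.
Outlet amounts (n = n₀ + ν ξ):
  A: 621.8 − 2(165.7) = 290.4
  B: 0 + 1(165.7) = 165.7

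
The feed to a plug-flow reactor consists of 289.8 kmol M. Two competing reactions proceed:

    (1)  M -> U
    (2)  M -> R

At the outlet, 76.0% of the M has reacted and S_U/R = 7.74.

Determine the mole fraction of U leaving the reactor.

Conversion of M: M consumed = 0.76 × 289.8 = 220.2 kmol = 1ξ₁ + 1ξ₂.
Selectivity: 1ξ₁ / (1ξ₂) = 7.74 → ξ₁ = 7.74 ξ₂.
Substitute: (1·7.74 + 1) ξ₂ = 220.2 → ξ₂ = 25.2 kmol, ξ₁ = 195 kmol.
Outlet amounts (n = n₀ + Σ ν·ξ):
  M: 289.8 − 1(195) − 1(25.2) = 69.55
  U: 0 + 1(195) = 195
  R: 0 + 1(25.2) = 25.2
Total out = 289.8 kmol; y_U = 195 / 289.8 = 0.673.

0.673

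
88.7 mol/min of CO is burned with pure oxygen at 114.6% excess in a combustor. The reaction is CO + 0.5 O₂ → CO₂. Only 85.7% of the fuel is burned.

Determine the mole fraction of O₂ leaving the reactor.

Stoichiometric O₂ = 0.5 × 88.7 = 44.35 mol/min; O₂ fed = 44.35 × 2.146 = 95.18 mol/min.
Fuel reacted = 0.857 × 88.7 → ξ = 76.02 mol/min.
Outlet (n = n₀ + ν ξ):
  CO: 88.7 − 1(76.02) = 12.68
  O₂: 95.18 − 0.5(76.02) = 57.17
  CO₂: 0 + 1(76.02) = 76.02
Total out = 145.9 mol/min; y_O₂ = 57.17 / 145.9 = 0.3919.

0.392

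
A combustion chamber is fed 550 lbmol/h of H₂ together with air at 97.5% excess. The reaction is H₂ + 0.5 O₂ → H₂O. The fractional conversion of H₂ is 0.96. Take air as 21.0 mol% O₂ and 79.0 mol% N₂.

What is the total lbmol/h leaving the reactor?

2870 lbmol/h

Stoichiometric O₂ = 0.5 × 550 = 275 lbmol/h; O₂ fed = 275 × 1.975 = 543.1 lbmol/h.
N₂ fed = 543.1 × 79/21 = 2043 lbmol/h.
Fuel reacted = 0.96 × 550 → ξ = 528 lbmol/h.
Outlet (n = n₀ + ν ξ):
  H₂: 550 − 1(528) = 22
  O₂: 543.1 − 0.5(528) = 279.1
  N₂: 2043 (inert)
  H₂O: 0 + 1(528) = 528
Total out = 22 + 279.1 + 2043 + 528 = 2872 lbmol/h.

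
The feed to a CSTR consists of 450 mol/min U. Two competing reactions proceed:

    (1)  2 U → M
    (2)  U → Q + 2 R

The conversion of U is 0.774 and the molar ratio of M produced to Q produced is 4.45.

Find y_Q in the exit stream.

0.0967

Conversion of U: U consumed = 0.774 × 450 = 348.3 mol/min = 2ξ₁ + 1ξ₂.
Selectivity: 1ξ₁ / (1ξ₂) = 4.45 → ξ₁ = 4.45 ξ₂.
Substitute: (2·4.45 + 1) ξ₂ = 348.3 → ξ₂ = 35.18 mol/min, ξ₁ = 156.6 mol/min.
Outlet amounts (n = n₀ + Σ ν·ξ):
  U: 450 − 2(156.6) − 1(35.18) = 101.7
  M: 0 + 1(156.6) = 156.6
  Q: 0 + 1(35.18) = 35.18
  R: 0 + 2(35.18) = 70.36
Total out = 363.8 mol/min; y_Q = 35.18 / 363.8 = 0.09671.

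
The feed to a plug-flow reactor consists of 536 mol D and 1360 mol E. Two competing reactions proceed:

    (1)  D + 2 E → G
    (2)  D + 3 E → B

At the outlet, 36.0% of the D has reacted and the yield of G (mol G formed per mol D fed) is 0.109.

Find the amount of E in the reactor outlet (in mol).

840 mol

Yield of G: 1ξ₁ / 536 = 0.109 → ξ₁ = 58.42 mol.
Conversion of D: 1ξ₁ + 1ξ₂ = 0.36 × 536 = 193 → ξ₂ = 134.5 mol.
Outlet amounts (n = n₀ + Σ ν·ξ):
  D: 536 − 1(58.42) − 1(134.5) = 343
  E: 1360 − 2(58.42) − 3(134.5) = 839.5
  G: 0 + 1(58.42) = 58.42
  B: 0 + 1(134.5) = 134.5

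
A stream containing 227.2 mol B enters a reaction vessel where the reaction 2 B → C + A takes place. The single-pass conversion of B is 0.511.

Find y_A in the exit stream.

0.256

B reacted = 0.511 × 227.2 = 116.1 mol; ν_B = −2, so ξ = 116.1/2 = 58.05 mol.
Outlet amounts (n = n₀ + ν ξ):
  B: 227.2 − 2(58.05) = 111.1
  C: 0 + 1(58.05) = 58.05
  A: 0 + 1(58.05) = 58.05
Total out = 227.2 mol; y_A = 58.05 / 227.2 = 0.2555.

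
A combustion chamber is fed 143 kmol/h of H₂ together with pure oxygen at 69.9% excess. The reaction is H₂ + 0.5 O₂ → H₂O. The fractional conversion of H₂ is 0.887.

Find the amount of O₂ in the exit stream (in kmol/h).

58.1 kmol/h

Stoichiometric O₂ = 0.5 × 143 = 71.5 kmol/h; O₂ fed = 71.5 × 1.699 = 121.5 kmol/h.
Fuel reacted = 0.887 × 143 → ξ = 126.8 kmol/h.
Outlet (n = n₀ + ν ξ):
  H₂: 143 − 1(126.8) = 16.16
  O₂: 121.5 − 0.5(126.8) = 58.06
  H₂O: 0 + 1(126.8) = 126.8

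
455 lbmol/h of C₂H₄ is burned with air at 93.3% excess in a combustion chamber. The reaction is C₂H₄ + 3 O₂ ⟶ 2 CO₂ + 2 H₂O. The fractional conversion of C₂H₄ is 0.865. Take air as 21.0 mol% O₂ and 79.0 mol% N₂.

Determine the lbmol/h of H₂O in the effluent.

787 lbmol/h

Stoichiometric O₂ = 3 × 455 = 1365 lbmol/h; O₂ fed = 1365 × 1.933 = 2639 lbmol/h.
N₂ fed = 2639 × 79/21 = 9926 lbmol/h.
Fuel reacted = 0.865 × 455 → ξ = 393.6 lbmol/h.
Outlet (n = n₀ + ν ξ):
  C₂H₄: 455 − 1(393.6) = 61.43
  O₂: 2639 − 3(393.6) = 1458
  N₂: 9926 (inert)
  CO₂: 0 + 2(393.6) = 787.1
  H₂O: 0 + 2(393.6) = 787.1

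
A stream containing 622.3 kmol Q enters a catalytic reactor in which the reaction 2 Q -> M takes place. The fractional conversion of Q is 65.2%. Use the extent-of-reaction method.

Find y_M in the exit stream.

0.484

Q reacted = 0.652 × 622.3 = 405.7 kmol; ν_Q = −2, so ξ = 405.7/2 = 202.9 kmol.
Outlet amounts (n = n₀ + ν ξ):
  Q: 622.3 − 2(202.9) = 216.6
  M: 0 + 1(202.9) = 202.9
Total out = 419.4 kmol; y_M = 202.9 / 419.4 = 0.4837.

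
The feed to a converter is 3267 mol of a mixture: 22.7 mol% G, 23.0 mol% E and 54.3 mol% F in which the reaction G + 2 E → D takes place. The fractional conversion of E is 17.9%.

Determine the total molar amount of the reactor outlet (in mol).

E reacted = 0.179 × 751.4 = 134.5 mol; ν_E = −2, so ξ = 134.5/2 = 67.25 mol.
Outlet amounts (n = n₀ + ν ξ):
  G: 741.6 − 1(67.25) = 674.4
  E: 751.4 − 2(67.25) = 616.9
  D: 0 + 1(67.25) = 67.25
  F: 1774 (inert)
Total out = 674.4 + 616.9 + 67.25 + 1774 = 3132 mol.

3130 mol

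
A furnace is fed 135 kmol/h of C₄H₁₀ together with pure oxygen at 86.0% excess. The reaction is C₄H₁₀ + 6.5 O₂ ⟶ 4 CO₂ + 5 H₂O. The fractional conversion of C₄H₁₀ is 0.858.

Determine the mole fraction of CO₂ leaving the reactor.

0.239

Stoichiometric O₂ = 6.5 × 135 = 877.5 kmol/h; O₂ fed = 877.5 × 1.860 = 1632 kmol/h.
Fuel reacted = 0.858 × 135 → ξ = 115.8 kmol/h.
Outlet (n = n₀ + ν ξ):
  C₄H₁₀: 135 − 1(115.8) = 19.17
  O₂: 1632 − 6.5(115.8) = 879.3
  CO₂: 0 + 4(115.8) = 463.3
  H₂O: 0 + 5(115.8) = 579.1
Total out = 1941 kmol/h; y_CO₂ = 463.3 / 1941 = 0.2387.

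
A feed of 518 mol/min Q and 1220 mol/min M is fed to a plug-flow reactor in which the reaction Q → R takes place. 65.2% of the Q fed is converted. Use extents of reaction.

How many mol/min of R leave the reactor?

338 mol/min

Q reacted = 0.652 × 518 = 337.7 mol/min; ν_Q = −1, so ξ = 337.7/1 = 337.7 mol/min.
Outlet amounts (n = n₀ + ν ξ):
  Q: 518 − 1(337.7) = 180.3
  R: 0 + 1(337.7) = 337.7
  M: 1220 (inert)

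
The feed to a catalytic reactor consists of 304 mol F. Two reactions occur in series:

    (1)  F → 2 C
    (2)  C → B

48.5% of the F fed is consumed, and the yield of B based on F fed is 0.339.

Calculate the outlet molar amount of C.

192 mol

Conversion of F: F consumed = 1ξ₁ = 0.485 × 304 → ξ₁ = 147.4 mol.
Yield of B: 1ξ₂ / 304 = 0.339 → ξ₂ = 103.1 mol.
Outlet amounts (n = n₀ + Σ ν·ξ):
  F: 304 − 1(147.4) = 156.6
  C: 0 + 2(147.4) − 1(103.1) = 191.8
  B: 0 + 1(103.1) = 103.1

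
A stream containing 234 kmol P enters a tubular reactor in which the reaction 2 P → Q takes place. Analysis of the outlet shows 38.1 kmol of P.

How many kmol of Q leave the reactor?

98 kmol

For P: n = n₀ − 2ξ → 38.1 = 234 − 2ξ, giving ξ = 97.95 kmol.
Outlet amounts (n = n₀ + ν ξ):
  P: 234 − 2(97.95) = 38.1
  Q: 0 + 1(97.95) = 97.95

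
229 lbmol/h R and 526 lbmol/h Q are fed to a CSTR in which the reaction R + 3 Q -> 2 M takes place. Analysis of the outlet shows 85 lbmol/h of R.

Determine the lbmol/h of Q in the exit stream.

94 lbmol/h

For R: n = n₀ − 1ξ → 85 = 229 − 1ξ, giving ξ = 144 lbmol/h.
Outlet amounts (n = n₀ + ν ξ):
  R: 229 − 1(144) = 85
  Q: 526 − 3(144) = 94
  M: 0 + 2(144) = 288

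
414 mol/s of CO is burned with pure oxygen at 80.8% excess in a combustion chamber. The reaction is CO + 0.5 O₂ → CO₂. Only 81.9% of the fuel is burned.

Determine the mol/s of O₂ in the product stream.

205 mol/s

Stoichiometric O₂ = 0.5 × 414 = 207 mol/s; O₂ fed = 207 × 1.808 = 374.3 mol/s.
Fuel reacted = 0.819 × 414 → ξ = 339.1 mol/s.
Outlet (n = n₀ + ν ξ):
  CO: 414 − 1(339.1) = 74.93
  O₂: 374.3 − 0.5(339.1) = 204.7
  CO₂: 0 + 1(339.1) = 339.1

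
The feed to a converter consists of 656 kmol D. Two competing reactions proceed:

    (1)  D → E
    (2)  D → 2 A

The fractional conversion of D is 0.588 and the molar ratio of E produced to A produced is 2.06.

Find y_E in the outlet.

0.424

Conversion of D: D consumed = 0.588 × 656 = 385.7 kmol = 1ξ₁ + 1ξ₂.
Selectivity: 1ξ₁ / (2ξ₂) = 2.06 → ξ₁ = 4.12 ξ₂.
Substitute: (1·4.12 + 1) ξ₂ = 385.7 → ξ₂ = 75.34 kmol, ξ₁ = 310.4 kmol.
Outlet amounts (n = n₀ + Σ ν·ξ):
  D: 656 − 1(310.4) − 1(75.34) = 270.3
  E: 0 + 1(310.4) = 310.4
  A: 0 + 2(75.34) = 150.7
Total out = 731.3 kmol; y_E = 310.4 / 731.3 = 0.4244.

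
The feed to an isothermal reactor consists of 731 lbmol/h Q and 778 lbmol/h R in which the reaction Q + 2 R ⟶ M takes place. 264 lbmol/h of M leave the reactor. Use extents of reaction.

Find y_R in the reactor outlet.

0.255

For M: n = n₀ + 1ξ → 264 = 0 + 1ξ, giving ξ = 264 lbmol/h.
Outlet amounts (n = n₀ + ν ξ):
  Q: 731 − 1(264) = 467
  R: 778 − 2(264) = 250
  M: 0 + 1(264) = 264
Total out = 981 lbmol/h; y_R = 250 / 981 = 0.2548.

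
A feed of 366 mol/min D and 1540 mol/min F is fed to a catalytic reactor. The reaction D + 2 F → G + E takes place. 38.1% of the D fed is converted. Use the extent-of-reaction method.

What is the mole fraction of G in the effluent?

D reacted = 0.381 × 366 = 139.4 mol/min; ν_D = −1, so ξ = 139.4/1 = 139.4 mol/min.
Outlet amounts (n = n₀ + ν ξ):
  D: 366 − 1(139.4) = 226.6
  F: 1540 − 2(139.4) = 1261
  G: 0 + 1(139.4) = 139.4
  E: 0 + 1(139.4) = 139.4
Total out = 1767 mol/min; y_G = 139.4 / 1767 = 0.07894.

0.0789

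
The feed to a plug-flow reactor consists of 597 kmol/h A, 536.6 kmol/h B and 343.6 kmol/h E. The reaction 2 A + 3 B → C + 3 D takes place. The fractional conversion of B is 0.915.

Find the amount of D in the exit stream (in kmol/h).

B reacted = 0.915 × 536.6 = 491 kmol/h; ν_B = −3, so ξ = 491/3 = 163.7 kmol/h.
Outlet amounts (n = n₀ + ν ξ):
  A: 597 − 2(163.7) = 269.7
  B: 536.6 − 3(163.7) = 45.61
  C: 0 + 1(163.7) = 163.7
  D: 0 + 3(163.7) = 491
  E: 343.6 (inert)

491 kmol/h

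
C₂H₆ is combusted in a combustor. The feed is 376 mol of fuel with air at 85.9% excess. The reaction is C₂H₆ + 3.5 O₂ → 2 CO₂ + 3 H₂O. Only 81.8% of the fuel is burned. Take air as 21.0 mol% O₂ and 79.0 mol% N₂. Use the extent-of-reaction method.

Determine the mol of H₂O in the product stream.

923 mol

Stoichiometric O₂ = 3.5 × 376 = 1316 mol; O₂ fed = 1316 × 1.859 = 2446 mol.
N₂ fed = 2446 × 79/21 = 9203 mol.
Fuel reacted = 0.818 × 376 → ξ = 307.6 mol.
Outlet (n = n₀ + ν ξ):
  C₂H₆: 376 − 1(307.6) = 68.43
  O₂: 2446 − 3.5(307.6) = 1370
  N₂: 9203 (inert)
  CO₂: 0 + 2(307.6) = 615.1
  H₂O: 0 + 3(307.6) = 922.7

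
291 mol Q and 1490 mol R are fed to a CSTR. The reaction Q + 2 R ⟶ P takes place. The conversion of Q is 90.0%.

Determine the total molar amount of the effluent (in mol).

1260 mol

Q reacted = 0.9 × 291 = 261.9 mol; ν_Q = −1, so ξ = 261.9/1 = 261.9 mol.
Outlet amounts (n = n₀ + ν ξ):
  Q: 291 − 1(261.9) = 29.1
  R: 1490 − 2(261.9) = 966.2
  P: 0 + 1(261.9) = 261.9
Total out = 29.1 + 966.2 + 261.9 = 1257 mol.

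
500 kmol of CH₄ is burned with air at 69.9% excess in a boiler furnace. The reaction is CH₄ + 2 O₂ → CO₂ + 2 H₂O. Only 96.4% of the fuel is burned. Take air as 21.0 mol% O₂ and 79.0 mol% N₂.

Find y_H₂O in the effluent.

0.112

Stoichiometric O₂ = 2 × 500 = 1000 kmol; O₂ fed = 1000 × 1.699 = 1699 kmol.
N₂ fed = 1699 × 79/21 = 6391 kmol.
Fuel reacted = 0.964 × 500 → ξ = 482 kmol.
Outlet (n = n₀ + ν ξ):
  CH₄: 500 − 1(482) = 18
  O₂: 1699 − 2(482) = 735
  N₂: 6391 (inert)
  CO₂: 0 + 1(482) = 482
  H₂O: 0 + 2(482) = 964
Total out = 8590 kmol; y_H₂O = 964 / 8590 = 0.1122.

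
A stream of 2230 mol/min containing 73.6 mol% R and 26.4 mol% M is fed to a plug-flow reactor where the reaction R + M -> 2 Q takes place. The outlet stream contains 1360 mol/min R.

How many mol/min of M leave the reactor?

307 mol/min

For R: n = n₀ − 1ξ → 1360 = 1641 − 1ξ, giving ξ = 281.3 mol/min.
Outlet amounts (n = n₀ + ν ξ):
  R: 1641 − 1(281.3) = 1360
  M: 588.7 − 1(281.3) = 307.4
  Q: 0 + 2(281.3) = 562.6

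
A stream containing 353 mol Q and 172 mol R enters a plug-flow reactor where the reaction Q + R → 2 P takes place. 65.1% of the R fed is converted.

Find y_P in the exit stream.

0.427

R reacted = 0.651 × 172 = 112 mol; ν_R = −1, so ξ = 112/1 = 112 mol.
Outlet amounts (n = n₀ + ν ξ):
  Q: 353 − 1(112) = 241
  R: 172 − 1(112) = 60.03
  P: 0 + 2(112) = 223.9
Total out = 525 mol; y_P = 223.9 / 525 = 0.4266.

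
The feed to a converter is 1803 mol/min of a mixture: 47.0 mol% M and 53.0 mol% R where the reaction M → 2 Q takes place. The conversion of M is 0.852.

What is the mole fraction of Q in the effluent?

0.572

M reacted = 0.852 × 847.4 = 722 mol/min; ν_M = −1, so ξ = 722/1 = 722 mol/min.
Outlet amounts (n = n₀ + ν ξ):
  M: 847.4 − 1(722) = 125.4
  Q: 0 + 2(722) = 1444
  R: 955.6 (inert)
Total out = 2525 mol/min; y_Q = 1444 / 2525 = 0.5719.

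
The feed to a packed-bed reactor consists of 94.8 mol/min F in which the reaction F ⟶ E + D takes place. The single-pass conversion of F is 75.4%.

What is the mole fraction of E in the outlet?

0.43

F reacted = 0.754 × 94.8 = 71.48 mol/min; ν_F = −1, so ξ = 71.48/1 = 71.48 mol/min.
Outlet amounts (n = n₀ + ν ξ):
  F: 94.8 − 1(71.48) = 23.32
  E: 0 + 1(71.48) = 71.48
  D: 0 + 1(71.48) = 71.48
Total out = 166.3 mol/min; y_E = 71.48 / 166.3 = 0.4299.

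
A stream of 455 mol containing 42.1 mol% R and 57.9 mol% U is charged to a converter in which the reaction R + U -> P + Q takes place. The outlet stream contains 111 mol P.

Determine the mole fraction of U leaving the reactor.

0.335

For P: n = n₀ + 1ξ → 111 = 0 + 1ξ, giving ξ = 111 mol.
Outlet amounts (n = n₀ + ν ξ):
  R: 191.6 − 1(111) = 80.56
  U: 263.4 − 1(111) = 152.4
  P: 0 + 1(111) = 111
  Q: 0 + 1(111) = 111
Total out = 455 mol; y_U = 152.4 / 455 = 0.335.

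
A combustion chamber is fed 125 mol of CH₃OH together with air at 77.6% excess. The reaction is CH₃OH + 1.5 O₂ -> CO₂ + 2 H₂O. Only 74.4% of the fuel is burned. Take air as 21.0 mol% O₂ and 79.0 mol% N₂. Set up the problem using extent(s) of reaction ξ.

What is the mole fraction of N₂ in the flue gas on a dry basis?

Stoichiometric O₂ = 1.5 × 125 = 187.5 mol; O₂ fed = 187.5 × 1.776 = 333 mol.
N₂ fed = 333 × 79/21 = 1253 mol.
Fuel reacted = 0.744 × 125 → ξ = 93 mol.
Outlet (n = n₀ + ν ξ):
  CH₃OH: 125 − 1(93) = 32
  O₂: 333 − 1.5(93) = 193.5
  N₂: 1253 (inert)
  CO₂: 0 + 1(93) = 93
  H₂O: 0 + 2(93) = 186
Dry total = 1571 mol; y_N₂ (dry) = 1253 / 1571 = 0.7973.

0.797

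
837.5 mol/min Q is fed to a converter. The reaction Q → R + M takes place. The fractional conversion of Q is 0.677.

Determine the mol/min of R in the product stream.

Q reacted = 0.677 × 837.5 = 567 mol/min; ν_Q = −1, so ξ = 567/1 = 567 mol/min.
Outlet amounts (n = n₀ + ν ξ):
  Q: 837.5 − 1(567) = 270.5
  R: 0 + 1(567) = 567
  M: 0 + 1(567) = 567

567 mol/min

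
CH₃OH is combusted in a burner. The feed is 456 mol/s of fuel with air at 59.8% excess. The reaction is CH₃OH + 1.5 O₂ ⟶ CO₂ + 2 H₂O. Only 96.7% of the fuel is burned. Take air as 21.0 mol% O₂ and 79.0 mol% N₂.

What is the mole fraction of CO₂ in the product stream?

Stoichiometric O₂ = 1.5 × 456 = 684 mol/s; O₂ fed = 684 × 1.598 = 1093 mol/s.
N₂ fed = 1093 × 79/21 = 4112 mol/s.
Fuel reacted = 0.967 × 456 → ξ = 441 mol/s.
Outlet (n = n₀ + ν ξ):
  CH₃OH: 456 − 1(441) = 15.05
  O₂: 1093 − 1.5(441) = 431.6
  N₂: 4112 (inert)
  CO₂: 0 + 1(441) = 441
  H₂O: 0 + 2(441) = 881.9
Total out = 5881 mol/s; y_CO₂ = 441 / 5881 = 0.07497.

0.075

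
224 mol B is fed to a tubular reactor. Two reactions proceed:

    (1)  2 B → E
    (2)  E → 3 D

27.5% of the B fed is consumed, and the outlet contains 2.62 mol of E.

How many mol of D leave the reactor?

84.5 mol

Conversion of B: B consumed = 2ξ₁ = 0.275 × 224 → ξ₁ = 30.8 mol.
E balance: n_E = 0 + 1ξ₁ − 1ξ₂ = 2.62 → ξ₂ = (1·30.8 − 2.62)/1 = 28.18 mol.
Outlet amounts (n = n₀ + Σ ν·ξ):
  B: 224 − 2(30.8) = 162.4
  E: 0 + 1(30.8) − 1(28.18) = 2.62
  D: 0 + 3(28.18) = 84.54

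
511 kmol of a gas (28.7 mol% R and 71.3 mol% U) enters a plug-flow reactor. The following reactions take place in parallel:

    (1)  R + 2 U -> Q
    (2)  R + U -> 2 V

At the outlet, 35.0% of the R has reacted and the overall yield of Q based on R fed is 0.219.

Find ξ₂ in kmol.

Yield of Q: 1ξ₁ / 146.7 = 0.219 → ξ₁ = 32.12 kmol.
Conversion of R: 1ξ₁ + 1ξ₂ = 0.35 × 146.7 = 51.33 → ξ₂ = 19.21 kmol.
Outlet amounts (n = n₀ + Σ ν·ξ):
  R: 146.7 − 1(32.12) − 1(19.21) = 95.33
  U: 364.3 − 2(32.12) − 1(19.21) = 280.9
  Q: 0 + 1(32.12) = 32.12
  V: 0 + 2(19.21) = 38.42

ξ₂ = 19.2 kmol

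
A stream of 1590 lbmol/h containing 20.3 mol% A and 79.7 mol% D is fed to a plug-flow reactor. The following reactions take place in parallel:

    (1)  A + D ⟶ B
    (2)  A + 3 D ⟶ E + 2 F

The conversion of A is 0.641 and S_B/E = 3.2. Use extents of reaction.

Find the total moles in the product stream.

Conversion of A: A consumed = 0.641 × 322.8 = 206.9 lbmol/h = 1ξ₁ + 1ξ₂.
Selectivity: 1ξ₁ / (1ξ₂) = 3.2 → ξ₁ = 3.2 ξ₂.
Substitute: (1·3.2 + 1) ξ₂ = 206.9 → ξ₂ = 49.26 lbmol/h, ξ₁ = 157.6 lbmol/h.
Outlet amounts (n = n₀ + Σ ν·ξ):
  A: 322.8 − 1(157.6) − 1(49.26) = 115.9
  D: 1267 − 1(157.6) − 3(49.26) = 961.8
  B: 0 + 1(157.6) = 157.6
  E: 0 + 1(49.26) = 49.26
  F: 0 + 2(49.26) = 98.52
Total out = 115.9 + 961.8 + 157.6 + 49.26 + 98.52 = 1383 lbmol/h.

1380 lbmol/h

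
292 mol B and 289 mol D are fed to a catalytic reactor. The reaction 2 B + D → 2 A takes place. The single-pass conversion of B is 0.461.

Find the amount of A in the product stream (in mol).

B reacted = 0.461 × 292 = 134.6 mol; ν_B = −2, so ξ = 134.6/2 = 67.31 mol.
Outlet amounts (n = n₀ + ν ξ):
  B: 292 − 2(67.31) = 157.4
  D: 289 − 1(67.31) = 221.7
  A: 0 + 2(67.31) = 134.6

135 mol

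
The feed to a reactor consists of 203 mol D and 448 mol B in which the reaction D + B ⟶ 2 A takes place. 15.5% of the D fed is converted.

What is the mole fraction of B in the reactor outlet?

D reacted = 0.155 × 203 = 31.46 mol; ν_D = −1, so ξ = 31.46/1 = 31.46 mol.
Outlet amounts (n = n₀ + ν ξ):
  D: 203 − 1(31.46) = 171.5
  B: 448 − 1(31.46) = 416.5
  A: 0 + 2(31.46) = 62.93
Total out = 651 mol; y_B = 416.5 / 651 = 0.6398.

0.64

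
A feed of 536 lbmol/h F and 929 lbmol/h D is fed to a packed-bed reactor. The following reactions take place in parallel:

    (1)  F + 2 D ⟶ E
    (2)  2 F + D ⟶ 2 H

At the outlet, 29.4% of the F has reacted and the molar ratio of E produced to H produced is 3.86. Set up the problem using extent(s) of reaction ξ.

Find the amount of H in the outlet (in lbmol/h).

32.4 lbmol/h

Conversion of F: F consumed = 0.294 × 536 = 157.6 lbmol/h = 1ξ₁ + 2ξ₂.
Selectivity: 1ξ₁ / (2ξ₂) = 3.86 → ξ₁ = 7.72 ξ₂.
Substitute: (1·7.72 + 2) ξ₂ = 157.6 → ξ₂ = 16.21 lbmol/h, ξ₁ = 125.2 lbmol/h.
Outlet amounts (n = n₀ + Σ ν·ξ):
  F: 536 − 1(125.2) − 2(16.21) = 378.4
  D: 929 − 2(125.2) − 1(16.21) = 662.5
  E: 0 + 1(125.2) = 125.2
  H: 0 + 2(16.21) = 32.42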